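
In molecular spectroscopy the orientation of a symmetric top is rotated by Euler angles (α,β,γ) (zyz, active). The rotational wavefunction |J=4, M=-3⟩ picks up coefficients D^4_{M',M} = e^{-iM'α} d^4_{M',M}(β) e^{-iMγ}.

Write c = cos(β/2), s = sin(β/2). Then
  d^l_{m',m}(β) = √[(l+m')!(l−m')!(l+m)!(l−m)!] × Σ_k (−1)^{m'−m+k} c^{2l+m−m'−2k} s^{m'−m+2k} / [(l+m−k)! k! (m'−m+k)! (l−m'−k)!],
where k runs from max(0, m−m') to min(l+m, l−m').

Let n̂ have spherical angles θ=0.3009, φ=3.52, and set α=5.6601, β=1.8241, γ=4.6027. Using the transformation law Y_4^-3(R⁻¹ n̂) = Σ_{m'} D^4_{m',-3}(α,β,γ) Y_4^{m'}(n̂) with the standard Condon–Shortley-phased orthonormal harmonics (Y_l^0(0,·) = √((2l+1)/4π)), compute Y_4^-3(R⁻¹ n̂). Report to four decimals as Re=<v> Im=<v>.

Re=0.3502 Im=0.1549

Need the full column D^4_{m',-3} for m'=−4..4 at α=5.6601, β=1.8241, γ=4.6027.
cos(β/2)=0.612126, sin(β/2)=0.790760
d^4_{-4,-3}: single k=1 term ⇒ +0.072024;  D = +0.022669-0.068363i
d^4_{-3,-3}: k∈[0..1] ⇒ +0.019712 -0.230267 = -0.210556;  D = -0.170441+0.123627i
d^4_{-2,-3}: k∈[0..1] ⇒ -0.095278 +0.477006 = +0.381728;  D = +0.381724-0.001695i
d^4_{-1,-3}: k∈[0..1] ⇒ +0.261099 -0.726209 = -0.465110;  D = -0.378909-0.269732i
d^4_{0,-3}: k∈[0..1] ⇒ -0.502808 +0.839094 = +0.336286;  D = +0.108674+0.318242i
d^4_{1,-3}: k∈[0..1] ⇒ +0.726209 -0.727145 = -0.000936;  D = +0.000271-0.000896i
d^4_{2,-3}: k∈[0..1] ⇒ -0.796034 +0.442811 = -0.353223;  D = +0.280404-0.214803i
d^4_{3,-3}: k∈[0..1] ⇒ +0.641281 -0.152883 = +0.488399;  D = -0.488170+0.014946i
d^4_{4,-3}: single k=0 term ⇒ -0.334734;  D = +0.277682+0.186922i
Y_4^{m'}(θ=0.3009,φ=3.52) and Σ D·Y over m':
  (+0.0227-0.0684i)·(+0.0002-0.0034i)  (-0.1704+0.1236i)·(-0.0131+0.0282i)  (+0.3817-0.0017i)·(+0.1150-0.1086i)  (-0.3789-0.2697i)·(-0.4212+0.1675i)  (+0.1087+0.3182i)·(+0.5032+0.0000i)  (+0.0003-0.0009i)·(+0.4212+0.1675i)  (+0.2804-0.2148i)·(+0.1150+0.1086i)  (-0.4882+0.0149i)·(+0.0131+0.0282i)  (+0.2777+0.1869i)·(+0.0002+0.0034i)
Y_4^-3(R⁻¹ n̂) = +0.350165+0.154927i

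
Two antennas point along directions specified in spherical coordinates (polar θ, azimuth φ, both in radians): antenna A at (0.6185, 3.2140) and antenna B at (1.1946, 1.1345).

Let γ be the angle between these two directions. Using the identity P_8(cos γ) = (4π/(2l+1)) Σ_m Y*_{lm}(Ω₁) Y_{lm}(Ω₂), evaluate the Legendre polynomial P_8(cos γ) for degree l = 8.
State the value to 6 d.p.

Expand P_8 via completeness: Σ_{m} conj(Y_{8,m}) at Ω₁ times Y_{8,m} at Ω₂ —
  m=-8: Y*=(0.005510, 0.003604)  Y=(-0.271219, -0.098627)  product (-0.001139, -0.001521)
  m=-7: Y*=(-0.032353, -0.017964)  Y=(-0.039857, -0.454246)  product (-0.006870, 0.015412)
  m=-6: Y*=(0.116207, 0.053921)  Y=(0.216163, -0.124864)  product (0.031852, -0.002854)
  m=-5: Y*=(-0.282468, -0.106979)  Y=(-0.166142, -0.116289)  product (0.034489, 0.050622)
  m=-4: Y*=(0.453733, 0.135217)  Y=(0.058201, -0.330351)  product (0.071076, -0.142021)
  m=-3: Y*=(-0.396380, -0.087483)  Y=(-0.050175, 0.013450)  product (0.021065, -0.000942)
  m=-2: Y*=(-0.029840, -0.004352)  Y=(-0.215341, -0.256596)  product (0.005309, 0.008594)
  m=-1: Y*=(0.413323, 0.029980)  Y=(0.005418, -0.011620)  product (0.002588, -0.004640)
  m=+0: Y*=(-0.107521, -0.000000)  Y=(-0.329104, 0.000000)  product (0.035386, 0.000000)
  m=+1: Y*=(-0.413323, 0.029980)  Y=(-0.005418, -0.011620)  product (0.002588, 0.004640)
  m=+2: Y*=(-0.029840, 0.004352)  Y=(-0.215341, 0.256596)  product (0.005309, -0.008594)
  m=+3: Y*=(0.396380, -0.087483)  Y=(0.050175, 0.013450)  product (0.021065, 0.000942)
  m=+4: Y*=(0.453733, -0.135217)  Y=(0.058201, 0.330351)  product (0.071076, 0.142021)
  m=+5: Y*=(0.282468, -0.106979)  Y=(0.166142, -0.116289)  product (0.034489, -0.050622)
  m=+6: Y*=(0.116207, -0.053921)  Y=(0.216163, 0.124864)  product (0.031852, 0.002854)
  m=+7: Y*=(0.032353, -0.017964)  Y=(0.039857, -0.454246)  product (-0.006870, -0.015412)
  m=+8: Y*=(0.005510, -0.003604)  Y=(-0.271219, 0.098627)  product (-0.001139, 0.001521)
Σ over m = (0.352127, -0.000000); ×(4π/17) → (0.260292, -0.000000). Real part: 0.260292

0.260292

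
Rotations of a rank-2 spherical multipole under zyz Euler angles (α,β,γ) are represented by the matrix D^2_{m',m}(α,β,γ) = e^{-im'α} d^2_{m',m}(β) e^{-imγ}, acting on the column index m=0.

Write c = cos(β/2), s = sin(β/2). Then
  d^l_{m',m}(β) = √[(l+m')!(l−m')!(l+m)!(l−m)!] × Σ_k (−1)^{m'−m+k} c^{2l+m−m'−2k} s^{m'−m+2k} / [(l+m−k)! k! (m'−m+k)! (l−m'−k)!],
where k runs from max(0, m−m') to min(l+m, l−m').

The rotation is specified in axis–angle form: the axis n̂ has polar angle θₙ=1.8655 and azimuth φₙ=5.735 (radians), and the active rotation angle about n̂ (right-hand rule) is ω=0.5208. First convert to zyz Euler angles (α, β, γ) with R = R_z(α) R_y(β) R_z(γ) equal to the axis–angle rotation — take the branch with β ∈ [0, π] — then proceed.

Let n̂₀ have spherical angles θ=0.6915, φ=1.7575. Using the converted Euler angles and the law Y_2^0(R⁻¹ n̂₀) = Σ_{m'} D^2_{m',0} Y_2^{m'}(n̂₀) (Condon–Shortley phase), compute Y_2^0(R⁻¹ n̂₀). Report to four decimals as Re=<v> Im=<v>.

Re=-0.1088 Im=0.0000

Axis–angle → zyz. n̂ = (sinθₙcosφₙ, sinθₙsinφₙ, cosθₙ) = (+0.816677, -0.498672, -0.290456), ω = 0.5208.
R = I cosω + sinω [n̂]ₓ + (1−cosω) n̂n̂ᵀ gives
  R = [+0.955846, +0.090530, -0.279575; -0.198517, +0.900390, -0.387154; +0.216678, +0.425560, +0.878606]
β = atan2(√(R₁₃²+R₂₃²), R₃₃) = 0.497860; α = atan2(R₂₃, R₁₃) mod 2π = 4.086966; γ = atan2(R₃₂, −R₃₁) mod 2π = 2.041744
Need the full column D^2_{m',0} for m'=−2..2 at α=4.0870, β=0.4979, γ=2.0417.
cos(β/2)=0.969177, sin(β/2)=0.246367
d^2_{-2,0}: single k=2 term ⇒ +0.139652;  D = -0.043923+0.132565i
d^2_{-1,0}: k∈[1..2] ⇒ +0.549373 -0.035500 = +0.513873;  D = -0.300842-0.416605i
d^2_{0,0}: k∈[0..2] ⇒ +0.882290 -0.228051 +0.003684 = +0.657924;  D = +0.657924+0.000000i
d^2_{1,0}: k∈[0..1] ⇒ -0.549373 +0.035500 = -0.513873;  D = +0.300842-0.416605i
d^2_{2,0}: single k=0 term ⇒ +0.139652;  D = -0.043923-0.132565i
Y_2^{m'}(θ=0.6915,φ=1.7575) and Σ D·Y over m':
  (-0.0439+0.1326i)·(-0.1463+0.0573i)  (-0.3008-0.4166i)·(-0.0704-0.3729i)  (+0.6579+0.0000i)·(+0.2460+0.0000i)  (+0.3008-0.4166i)·(+0.0704-0.3729i)  (-0.0439-0.1326i)·(-0.1463-0.0573i)
Y_2^0(R⁻¹ n̂) = -0.108794-0.000000i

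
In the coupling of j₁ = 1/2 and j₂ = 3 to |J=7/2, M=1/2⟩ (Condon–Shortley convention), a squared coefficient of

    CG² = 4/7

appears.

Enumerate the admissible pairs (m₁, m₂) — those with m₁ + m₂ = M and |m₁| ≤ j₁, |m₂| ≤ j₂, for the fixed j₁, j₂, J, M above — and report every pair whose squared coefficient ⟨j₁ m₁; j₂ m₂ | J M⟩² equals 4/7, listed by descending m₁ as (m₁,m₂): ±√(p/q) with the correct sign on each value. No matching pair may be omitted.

(1/2,0): +√(4/7)

Admissible pairs with m₁+m₂ = M = 1/2: (-1/2,1), (1/2,0)
  (m₁,m₂)=(1/2,0): CG² = 4/7, CG = +√(4/7)   ← matches the target
  (m₁,m₂)=(-1/2,1): CG² = 3/7, CG = +√(3/7)
Pairs with CG² = 4/7: (1/2,0): +√(4/7)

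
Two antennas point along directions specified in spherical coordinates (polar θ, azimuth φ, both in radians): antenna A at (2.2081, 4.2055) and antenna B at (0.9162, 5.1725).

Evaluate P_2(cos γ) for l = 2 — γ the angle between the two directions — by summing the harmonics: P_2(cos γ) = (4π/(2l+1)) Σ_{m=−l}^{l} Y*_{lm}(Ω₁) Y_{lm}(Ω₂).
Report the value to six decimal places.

-0.500000

Expand P_2 via completeness: Σ_{m} conj(Y_{2,m}) at Ω₁ times Y_{2,m} at Ω₂ —
  term(m=-2) = -0.02155 - 0.05670j   from Y*(Ω₁)=-0.13191 + 0.21179j, Y(Ω₂)=-0.14722 + 0.19343j
  term(m=-1) = -0.07827 + 0.11348j   from Y*(Ω₁)=0.17936 + 0.32300j, Y(Ω₂)=0.16569 + 0.33433j
  term(m=+0) = 0.00069 + 0.00000j   from Y*(Ω₁)=0.01961 + 0.00000j, Y(Ω₂)=0.03534 + 0.00000j
  term(m=+1) = -0.07827 - 0.11348j   from Y*(Ω₁)=-0.17936 + 0.32300j, Y(Ω₂)=-0.16569 + 0.33433j
  term(m=+2) = -0.02155 + 0.05670j   from Y*(Ω₁)=-0.13191 - 0.21179j, Y(Ω₂)=-0.14722 - 0.19343j
Σ over m = -0.19894 + 0.00000j; ×(4π/5) → -0.50000 + 0.00000j. Real part: -0.500000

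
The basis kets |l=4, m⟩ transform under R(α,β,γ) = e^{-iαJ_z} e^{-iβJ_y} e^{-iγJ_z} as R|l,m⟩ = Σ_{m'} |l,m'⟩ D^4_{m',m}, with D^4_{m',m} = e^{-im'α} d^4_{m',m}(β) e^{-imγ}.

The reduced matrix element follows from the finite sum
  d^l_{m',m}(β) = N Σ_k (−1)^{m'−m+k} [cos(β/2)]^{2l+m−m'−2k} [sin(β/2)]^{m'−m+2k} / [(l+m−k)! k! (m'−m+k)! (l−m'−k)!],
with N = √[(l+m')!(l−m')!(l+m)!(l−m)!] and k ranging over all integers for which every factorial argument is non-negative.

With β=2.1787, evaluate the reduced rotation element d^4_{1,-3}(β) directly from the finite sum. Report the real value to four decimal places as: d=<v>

d^4_{1,-3}(β=2.1787) via the finite sum:
With c≡cos(β/2)=0.463062 and s≡sin(β/2)=0.886326, N=[120·6·1·5040]^{1/2}=1904.940944
k∈{0,1} keeps every argument non-negative
  k=0: (−1)^4·1904.9409/(144)·0.4631^4·0.8863^4 = +0.375360
  k=1: (−1)^5·1904.9409/(240)·0.4631^2·0.8863^6 = -0.825105
d^4_{1,-3}(2.1787) = +0.375360 -0.825105 = -0.449744

d=-0.4497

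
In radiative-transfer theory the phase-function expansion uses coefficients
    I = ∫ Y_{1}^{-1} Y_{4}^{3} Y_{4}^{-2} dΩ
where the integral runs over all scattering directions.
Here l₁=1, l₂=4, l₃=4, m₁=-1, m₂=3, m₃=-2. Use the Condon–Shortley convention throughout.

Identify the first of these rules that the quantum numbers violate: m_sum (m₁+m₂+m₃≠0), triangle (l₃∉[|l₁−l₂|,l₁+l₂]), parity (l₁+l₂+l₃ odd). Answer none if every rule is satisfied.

azimuthal sum: -1 + 3 − 2 = 0  ✓
3 ≤ 4 ≤ 5 (triangle on l)  ✓
L = 1 + 4 + 4 = 9 (odd)  ✗

parity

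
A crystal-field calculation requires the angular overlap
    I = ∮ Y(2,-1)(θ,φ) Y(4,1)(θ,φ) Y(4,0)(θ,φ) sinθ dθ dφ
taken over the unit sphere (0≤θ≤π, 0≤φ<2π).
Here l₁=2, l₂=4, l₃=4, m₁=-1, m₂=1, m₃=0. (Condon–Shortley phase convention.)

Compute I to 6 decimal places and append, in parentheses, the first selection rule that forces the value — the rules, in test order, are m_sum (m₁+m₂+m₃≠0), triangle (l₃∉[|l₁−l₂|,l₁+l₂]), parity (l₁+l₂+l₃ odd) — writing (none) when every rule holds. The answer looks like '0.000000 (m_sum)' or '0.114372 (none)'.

-0.044869 (none)

Checks pass: Σm=0; 10 even; l₃=4∈[2,6].
(2·2+1)(2·4+1)(2·4+1) = 405
Δ: 2! 2! 6! / 11! → 1/13860
sum: t=0:+1/192 t=1:−1/36 t=2:+1/192 = -5/288
3j²(2 4 4; 0 0 0) = Δ·Π!·Σ² = 20/693  (sign -1)
sum: t=1:−1/96 t=2:+1/72 = 1/288
3j²(2 4 4; -1 1 0) = Δ·Π!·Σ² = 1/462  (sign +1)
combine: 4πI² = 405·20/693·1/462 = 150/5929
take √, sign -1: I = -0.04486937
No selection rule forces the value: the integral is nonzero (none).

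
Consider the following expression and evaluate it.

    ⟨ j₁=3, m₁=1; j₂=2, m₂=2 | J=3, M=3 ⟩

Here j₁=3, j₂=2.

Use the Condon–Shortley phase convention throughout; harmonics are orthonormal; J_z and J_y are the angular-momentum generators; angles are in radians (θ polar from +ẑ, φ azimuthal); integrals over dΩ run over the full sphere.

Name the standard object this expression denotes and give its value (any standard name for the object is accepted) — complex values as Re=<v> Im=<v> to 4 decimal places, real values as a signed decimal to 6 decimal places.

Clebsch–Gordan coefficient, +√(1/6) ≈ +0.408248

This is a Clebsch–Gordan (vector-coupling) coefficient.
triangle: 2!×4!×2!/9! = 96/362880
(j±m)!: 4!×2!×4!×0!×6!×0! = 829440
prefactor² = (2J+1)×Δ×N² = 1536
  k=2: +1/(2!×0!×0!×2!×4!×0!) = 1/96
Σ = 1/96  ⇒  CG² = 1536×(1/96)² = 1/6
CG = +√(1/6) = +0.408248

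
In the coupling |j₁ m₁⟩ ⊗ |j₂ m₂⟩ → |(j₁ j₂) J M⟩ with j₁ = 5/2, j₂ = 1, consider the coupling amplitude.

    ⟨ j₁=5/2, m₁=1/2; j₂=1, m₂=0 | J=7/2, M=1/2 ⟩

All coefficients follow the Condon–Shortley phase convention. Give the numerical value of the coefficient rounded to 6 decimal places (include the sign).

+0.755929  (= +√(4/7))

√[8·0!5!2!/8! · 3!2!1!1!4!3!] = √(576/7)
  +(−1)^0/∏(0,0,2,1,3,1)! = 1/12  (running 1/12)
⟨..|..⟩ = √(576/7)·(1/12) = +0.755929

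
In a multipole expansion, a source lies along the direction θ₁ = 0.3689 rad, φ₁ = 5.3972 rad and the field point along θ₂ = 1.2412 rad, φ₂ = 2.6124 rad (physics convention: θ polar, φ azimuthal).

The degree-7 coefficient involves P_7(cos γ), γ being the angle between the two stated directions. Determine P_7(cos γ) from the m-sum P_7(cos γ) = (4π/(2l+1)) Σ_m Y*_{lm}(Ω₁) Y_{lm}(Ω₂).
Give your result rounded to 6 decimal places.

Expand P_7 via completeness: Σ_{m} conj(Y_{7,m}) at Ω₁ times Y_{7,m} at Ω₂ —
  m=-7: (+0.000395+0.000032i) × (+0.287118+0.181113i) = +0.000108+0.000081i  (running Σ = +0.000108+0.000081i)
  m=-6: (+0.002177+0.003159i) × (-0.434248-0.014580i) = -0.000899-0.001403i  (running Σ = -0.000792-0.001323i)
  m=-5: (-0.006428+0.022148i) × (+0.088565-0.047882i) = +0.000491+0.002269i  (running Σ = -0.000301+0.000947i)
  m=-4: (-0.088483+0.037655i) × (+0.161927-0.266512i) = -0.004292+0.029679i  (running Σ = -0.004593+0.030626i)
  m=-3: (-0.247116-0.129796i) × (-0.003687+0.219693i) = +0.029426-0.053811i  (running Σ = +0.024833-0.023185i)
  m=-2: (-0.104394-0.511905i) × (+0.112157+0.199381i) = +0.090356-0.078228i  (running Σ = +0.115189-0.101413i)
  m=-1: (+0.295394-0.361714i) × (-0.219278-0.128241i) = -0.111160+0.041434i  (running Σ = +0.004029-0.059979i)
  m=0: (-0.190179-0.000000i) × (-0.201416+0.000000i) = +0.038305+0.000000i  (running Σ = +0.042334-0.059979i)
  m=1: (-0.295394-0.361714i) × (+0.219278-0.128241i) = -0.111160-0.041434i  (running Σ = -0.068826-0.101413i)
  m=2: (-0.104394+0.511905i) × (+0.112157-0.199381i) = +0.090356+0.078228i  (running Σ = +0.021530-0.023185i)
  m=3: (+0.247116-0.129796i) × (+0.003687+0.219693i) = +0.029426+0.053811i  (running Σ = +0.050956+0.030626i)
  m=4: (-0.088483-0.037655i) × (+0.161927+0.266512i) = -0.004292-0.029679i  (running Σ = +0.046664+0.000947i)
  m=5: (+0.006428+0.022148i) × (-0.088565-0.047882i) = +0.000491-0.002269i  (running Σ = +0.047155-0.001323i)
  m=6: (+0.002177-0.003159i) × (-0.434248+0.014580i) = -0.000899+0.001403i  (running Σ = +0.046255+0.000081i)
  m=7: (-0.000395+0.000032i) × (-0.287118+0.181113i) = +0.000108-0.000081i  (running Σ = +0.046363+0.000000i)
Σ over m = +0.046363+0.000000i; ×(4π/15) → +0.038841+0.000000i. Real part: 0.038841

0.038841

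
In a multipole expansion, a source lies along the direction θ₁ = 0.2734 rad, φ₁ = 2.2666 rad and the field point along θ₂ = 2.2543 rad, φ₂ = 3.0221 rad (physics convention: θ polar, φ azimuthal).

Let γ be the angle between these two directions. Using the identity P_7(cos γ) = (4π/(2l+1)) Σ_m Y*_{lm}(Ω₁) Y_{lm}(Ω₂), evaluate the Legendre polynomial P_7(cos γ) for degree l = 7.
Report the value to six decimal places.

-0.124395

Addition theorem: P_7(cos γ) = (4π/15) Σ_m Y*_{lm}(Ω₁) Y_{lm}(Ω₂), m = −7…7:
  [-7]  conj(Y_{7,-7})(Ω₁) = -0.00005 - 0.00001j ; Y_{7,-7}(Ω₂) = -0.05645 - 0.06253j ; Δ = 0.00000 + 0.00000j
  [-6]  conj(Y_{7,-6})(Ω₁) = 0.00036 + 0.00060j ; Y_{7,-6}(Ω₂) = -0.19353 - 0.16870j ; Δ = 0.00003 - 0.00018j
  [-5]  conj(Y_{7,-5})(Ω₁) = 0.00193 - 0.00549j ; Y_{7,-5}(Ω₂) = -0.35575 - 0.24206j ; Δ = -0.00201 + 0.00149j
  [-4]  conj(Y_{7,-4})(Ω₁) = -0.03184 + 0.01192j ; Y_{7,-4}(Ω₂) = -0.32490 - 0.16831j ; Δ = 0.01235 + 0.00148j
  [-3]  conj(Y_{7,-3})(Ω₁) = 0.12255 + 0.06962j ; Y_{7,-3}(Ω₂) = 0.02789 + 0.01045j ; Δ = 0.00269 + 0.00322j
  [-2]  conj(Y_{7,-2})(Ω₁) = -0.07033 - 0.38828j ; Y_{7,-2}(Ω₂) = 0.35349 + 0.08613j ; Δ = 0.00858 - 0.14331j
  [-1]  conj(Y_{7,-1})(Ω₁) = -0.40405 + 0.48381j ; Y_{7,-1}(Ω₂) = 0.13170 + 0.01581j ; Δ = -0.06086 + 0.05733j
  [+0]  conj(Y_{7,0})(Ω₁) = 0.21326 + 0.00000j ; Y_{7,0}(Ω₂) = -0.32840 + 0.00000j ; Δ = -0.07004 + 0.00000j
  [+1]  conj(Y_{7,1})(Ω₁) = 0.40405 + 0.48381j ; Y_{7,1}(Ω₂) = -0.13170 + 0.01581j ; Δ = -0.06086 - 0.05733j
  [+2]  conj(Y_{7,2})(Ω₁) = -0.07033 + 0.38828j ; Y_{7,2}(Ω₂) = 0.35349 - 0.08613j ; Δ = 0.00858 + 0.14331j
  [+3]  conj(Y_{7,3})(Ω₁) = -0.12255 + 0.06962j ; Y_{7,3}(Ω₂) = -0.02789 + 0.01045j ; Δ = 0.00269 - 0.00322j
  [+4]  conj(Y_{7,4})(Ω₁) = -0.03184 - 0.01192j ; Y_{7,4}(Ω₂) = -0.32490 + 0.16831j ; Δ = 0.01235 - 0.00148j
  [+5]  conj(Y_{7,5})(Ω₁) = -0.00193 - 0.00549j ; Y_{7,5}(Ω₂) = 0.35575 - 0.24206j ; Δ = -0.00201 - 0.00149j
  [+6]  conj(Y_{7,6})(Ω₁) = 0.00036 - 0.00060j ; Y_{7,6}(Ω₂) = -0.19353 + 0.16870j ; Δ = 0.00003 + 0.00018j
  [+7]  conj(Y_{7,7})(Ω₁) = 0.00005 - 0.00001j ; Y_{7,7}(Ω₂) = 0.05645 - 0.06253j ; Δ = 0.00000 - 0.00000j
Total Σ_m = -0.14849 + 0.00000j. Multiply by 0.837758: -0.12440 + 0.00000j. P_7(cos γ) = -0.124395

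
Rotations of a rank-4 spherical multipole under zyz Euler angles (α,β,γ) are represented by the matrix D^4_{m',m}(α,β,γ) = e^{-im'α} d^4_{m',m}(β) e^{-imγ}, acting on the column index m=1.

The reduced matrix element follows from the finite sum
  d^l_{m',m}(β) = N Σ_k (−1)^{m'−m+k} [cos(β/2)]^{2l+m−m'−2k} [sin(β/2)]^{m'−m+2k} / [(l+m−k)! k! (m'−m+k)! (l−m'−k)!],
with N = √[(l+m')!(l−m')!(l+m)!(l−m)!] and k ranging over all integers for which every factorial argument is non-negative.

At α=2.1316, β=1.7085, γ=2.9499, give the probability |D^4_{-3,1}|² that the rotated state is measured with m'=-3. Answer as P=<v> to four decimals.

First d^4_{-3,1}(β=1.7085), then the phase factors e^{-i(-3)α} and e^{-i(1)γ}:
Half-angle: c=0.656784, s=0.754079. N=√(1·5040·120·6)=1904.940944
Admissible k: 4..5 (factorial args all ≥0)
  k=4: (−1)^0·1904.9409/(144)·0.6568^4·0.7541^4 = +0.795933
  k=5: (−1)^1·1904.9409/(240)·0.6568^2·0.7541^6 = -0.629528
d^4_{-3,1}(1.7085) = +0.795933 -0.629528 = +0.166404
|D^4_{-3,1}|² = |d^4_{-3,1}(β)|² = (+0.166404)² = 0.027690 (the z-rotation phases have unit modulus)

P=0.0277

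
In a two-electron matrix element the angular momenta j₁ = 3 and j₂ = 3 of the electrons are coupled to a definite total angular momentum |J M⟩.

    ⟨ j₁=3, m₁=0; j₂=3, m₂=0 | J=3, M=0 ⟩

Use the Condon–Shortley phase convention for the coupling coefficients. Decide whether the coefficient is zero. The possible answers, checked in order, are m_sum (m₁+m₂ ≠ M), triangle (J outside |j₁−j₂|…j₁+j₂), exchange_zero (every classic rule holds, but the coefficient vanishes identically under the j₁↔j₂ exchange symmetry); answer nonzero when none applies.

m-sum: m₁+m₂ = 0+0 = 0, M = 0  ✓
triangle: |j₁−j₂| = 0 ≤ J = 3 ≤ j₁+j₂ = 6  ✓
exchange: j₁=j₂ and m₁=m₂, and (−1)^(j₁+j₂−J) = (−1)^3 = −1 forces ⟨j₁m₁;j₂m₂|JM⟩ = −⟨j₂m₂;j₁m₁|JM⟩ = −⟨j₁m₁;j₂m₂|JM⟩ ⇒ the coefficient vanishes identically
Racah sum check: Σ_k collapses to 0 ⇒ CG = 0

exchange_zero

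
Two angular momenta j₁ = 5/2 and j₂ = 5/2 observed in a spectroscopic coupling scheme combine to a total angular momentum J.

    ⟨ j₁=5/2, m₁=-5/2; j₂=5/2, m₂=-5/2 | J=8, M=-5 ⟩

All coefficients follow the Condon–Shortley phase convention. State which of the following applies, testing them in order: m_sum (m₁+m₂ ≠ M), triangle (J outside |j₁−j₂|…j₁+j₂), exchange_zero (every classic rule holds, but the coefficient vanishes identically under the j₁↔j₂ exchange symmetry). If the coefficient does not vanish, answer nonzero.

m-sum: m₁+m₂ = -5/2+(-5/2) = -5, M = -5  ✓
triangle: need |j₁−j₂| ≤ J ≤ j₁+j₂, i.e. J ∈ [0, 5]; J = 8 is outside ✗ ⇒ coefficient is 0

triangle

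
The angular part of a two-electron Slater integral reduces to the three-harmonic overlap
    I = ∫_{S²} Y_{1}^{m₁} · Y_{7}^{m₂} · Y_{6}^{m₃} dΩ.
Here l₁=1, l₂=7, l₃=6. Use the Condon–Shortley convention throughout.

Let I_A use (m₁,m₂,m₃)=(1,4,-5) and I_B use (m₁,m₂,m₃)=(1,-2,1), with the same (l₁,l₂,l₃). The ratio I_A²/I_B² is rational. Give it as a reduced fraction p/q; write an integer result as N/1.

1/12

Same 1,7,6: normalisation and zero-m 3j drop out of the ratio.
A: Δ: 2! 0! 12! / 15! → 1/1365; sum: t=0:+1/79833600 = 1/79833600; 3j²(1 7 6; 1 4 -5) = Δ·Π!·Σ² = 1/455  (sign -1)
B: Δ: 2! 0! 12! / 15! → 1/1365; sum: t=0:+1/1209600 = 1/1209600; 3j²(1 7 6; 1 -2 1) = Δ·Π!·Σ² = 12/455  (sign -1)
I_A²/I_B² = (1/455)/(12/455) = 1/12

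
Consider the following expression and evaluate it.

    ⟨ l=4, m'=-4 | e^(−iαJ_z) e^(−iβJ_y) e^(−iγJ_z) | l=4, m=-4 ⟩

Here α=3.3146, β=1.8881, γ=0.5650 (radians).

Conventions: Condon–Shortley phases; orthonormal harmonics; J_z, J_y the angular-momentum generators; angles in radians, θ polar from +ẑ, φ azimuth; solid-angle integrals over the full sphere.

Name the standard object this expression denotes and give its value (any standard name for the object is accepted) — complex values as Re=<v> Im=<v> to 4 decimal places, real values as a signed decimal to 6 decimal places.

Wigner D-matrix element, Re=-0.0138 Im=0.0026

This is a Wigner D-matrix element — the rotation-matrix element ⟨l m'| R(α,β,γ) |l m⟩ in the angular-momentum basis.
D^4_{-4,-4}(3.3146,1.8881,0.5650) = e^{-i·-4·3.3146}·d^4_{-4,-4}(1.8881)·e^{-i·-4·0.5650}. Compute d first:
Half-angle: c=0.586513, s=0.809940. N=√(1·40320·1·40320)=40320.000000
k∈{0} keeps every argument non-negative
  k=0: (−1)^0·40320.0000/(40320)·0.5865^8·0.8099^0 = +0.014003
d^4_{-4,-4}(1.8881) = +0.014003
D = (+0.769953+0.638101i)·(+0.014003)·(-0.635923+0.771753i) = -0.013752+0.002639i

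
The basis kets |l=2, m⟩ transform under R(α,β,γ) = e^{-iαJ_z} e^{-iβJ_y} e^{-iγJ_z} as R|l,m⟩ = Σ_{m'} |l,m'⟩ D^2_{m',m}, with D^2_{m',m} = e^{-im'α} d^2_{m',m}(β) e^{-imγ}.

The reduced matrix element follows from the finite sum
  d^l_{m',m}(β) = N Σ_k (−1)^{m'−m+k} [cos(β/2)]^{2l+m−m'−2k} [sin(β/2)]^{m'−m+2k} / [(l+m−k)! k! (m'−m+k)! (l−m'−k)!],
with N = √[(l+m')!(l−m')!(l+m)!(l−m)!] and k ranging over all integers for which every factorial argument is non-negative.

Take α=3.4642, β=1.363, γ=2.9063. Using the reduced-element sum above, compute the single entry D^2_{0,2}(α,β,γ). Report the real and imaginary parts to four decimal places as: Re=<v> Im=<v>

Re=0.5226 Im=0.2658

D^2_{0,2}(3.4642,1.3630,2.9063) = e^{-i·0·3.4642}·d^2_{0,2}(1.3630)·e^{-i·2·2.9063}. Compute d first:
Half-angle: c=0.776629, s=0.629959. N=√(2·2·24·1)=9.797959
k∈{2} keeps every argument non-negative
  k=2: (−1)^0·9.7980/(4)·0.7766^2·0.6300^2 = +0.586309
d^2_{0,2}(1.3630) = +0.586309
D = (+1.000000+0.000000i)·(+0.586309)·(+0.891303+0.453408i) = +0.522579+0.265837i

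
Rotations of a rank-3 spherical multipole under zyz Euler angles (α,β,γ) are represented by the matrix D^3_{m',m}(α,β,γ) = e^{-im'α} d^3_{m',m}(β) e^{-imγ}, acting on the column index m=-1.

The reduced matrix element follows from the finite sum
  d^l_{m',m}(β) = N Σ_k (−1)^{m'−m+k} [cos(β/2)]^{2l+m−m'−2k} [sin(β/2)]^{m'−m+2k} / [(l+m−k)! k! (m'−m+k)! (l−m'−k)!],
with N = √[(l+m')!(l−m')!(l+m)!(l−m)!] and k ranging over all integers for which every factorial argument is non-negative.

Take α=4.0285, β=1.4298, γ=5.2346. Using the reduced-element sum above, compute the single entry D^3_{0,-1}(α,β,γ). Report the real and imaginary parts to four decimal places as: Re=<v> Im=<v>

Re=0.1927 Im=-0.3349

D^3_{0,-1}(4.0285,1.4298,5.2346) = e^{-i·0·4.0285}·d^3_{0,-1}(1.4298)·e^{-i·-1·5.2346}. Compute d first:
With c≡cos(β/2)=0.755159 and s≡sin(β/2)=0.655542, N=[6·6·2·24]^{1/2}=41.569219
k: max(0,(-1)−(0))=0 … min(3+(-1),3−(0))=2
  k=0: (−1)^1·41.5692/(12)·0.7552^5·0.6555^1 = -0.557677
  k=1: (−1)^2·41.5692/(4)·0.7552^3·0.6555^3 = +1.260747
  k=2: (−1)^3·41.5692/(12)·0.7552^1·0.6555^5 = -0.316688
d^3_{0,-1}(1.4298) = -0.557677 +1.260747 -0.316688 = +0.386383
Attach z-rotation phases: D = e^{-i(0)(4.0285)}·(+0.386383)·e^{-i(-1)(5.2346)} = +0.192727-0.334885i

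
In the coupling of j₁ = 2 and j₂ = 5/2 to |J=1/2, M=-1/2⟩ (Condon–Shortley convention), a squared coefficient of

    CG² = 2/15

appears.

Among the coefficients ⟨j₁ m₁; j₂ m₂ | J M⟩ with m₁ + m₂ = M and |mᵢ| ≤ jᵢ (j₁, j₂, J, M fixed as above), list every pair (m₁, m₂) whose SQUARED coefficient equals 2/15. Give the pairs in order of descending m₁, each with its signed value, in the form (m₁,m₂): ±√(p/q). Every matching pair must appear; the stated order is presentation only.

(-1,1/2): −√(2/15)

Admissible pairs with m₁+m₂ = M = -1/2: (-2,3/2), (-1,1/2), (0,-1/2), (1,-3/2), (2,-5/2)
  (m₁,m₂)=(2,-5/2): CG² = 1/3, CG = +√(1/3)
  (m₁,m₂)=(1,-3/2): CG² = 4/15, CG = −√(4/15)
  (m₁,m₂)=(0,-1/2): CG² = 1/5, CG = +√(1/5)
  (m₁,m₂)=(-1,1/2): CG² = 2/15, CG = −√(2/15)   ← matches the target
  (m₁,m₂)=(-2,3/2): CG² = 1/15, CG = +√(1/15)
Pairs with CG² = 2/15: (-1,1/2): −√(2/15)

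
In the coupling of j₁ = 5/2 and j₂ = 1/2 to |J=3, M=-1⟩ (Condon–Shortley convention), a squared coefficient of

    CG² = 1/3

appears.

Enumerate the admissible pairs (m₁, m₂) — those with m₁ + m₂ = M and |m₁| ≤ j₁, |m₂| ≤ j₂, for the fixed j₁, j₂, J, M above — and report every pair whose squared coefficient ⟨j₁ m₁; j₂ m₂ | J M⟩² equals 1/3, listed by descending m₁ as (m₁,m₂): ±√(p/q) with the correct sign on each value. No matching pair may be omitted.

Admissible pairs with m₁+m₂ = M = -1: (-3/2,1/2), (-1/2,-1/2)
  (m₁,m₂)=(-1/2,-1/2): CG² = 2/3, CG = +√(2/3)
  (m₁,m₂)=(-3/2,1/2): CG² = 1/3, CG = +√(1/3)   ← matches the target
Pairs with CG² = 1/3: (-3/2,1/2): +√(1/3)

(-3/2,1/2): +√(1/3)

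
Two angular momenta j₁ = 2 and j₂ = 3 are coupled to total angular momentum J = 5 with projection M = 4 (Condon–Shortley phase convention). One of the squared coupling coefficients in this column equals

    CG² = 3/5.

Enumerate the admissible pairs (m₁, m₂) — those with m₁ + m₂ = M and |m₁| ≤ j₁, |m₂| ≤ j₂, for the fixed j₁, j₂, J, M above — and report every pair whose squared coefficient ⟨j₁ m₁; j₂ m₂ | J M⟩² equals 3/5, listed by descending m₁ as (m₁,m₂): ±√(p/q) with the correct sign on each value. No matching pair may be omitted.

Admissible pairs with m₁+m₂ = M = 4: (1,3), (2,2)
  (m₁,m₂)=(2,2): CG² = 3/5, CG = +√(3/5)   ← matches the target
  (m₁,m₂)=(1,3): CG² = 2/5, CG = +√(2/5)
Pairs with CG² = 3/5: (2,2): +√(3/5)

(2,2): +√(3/5)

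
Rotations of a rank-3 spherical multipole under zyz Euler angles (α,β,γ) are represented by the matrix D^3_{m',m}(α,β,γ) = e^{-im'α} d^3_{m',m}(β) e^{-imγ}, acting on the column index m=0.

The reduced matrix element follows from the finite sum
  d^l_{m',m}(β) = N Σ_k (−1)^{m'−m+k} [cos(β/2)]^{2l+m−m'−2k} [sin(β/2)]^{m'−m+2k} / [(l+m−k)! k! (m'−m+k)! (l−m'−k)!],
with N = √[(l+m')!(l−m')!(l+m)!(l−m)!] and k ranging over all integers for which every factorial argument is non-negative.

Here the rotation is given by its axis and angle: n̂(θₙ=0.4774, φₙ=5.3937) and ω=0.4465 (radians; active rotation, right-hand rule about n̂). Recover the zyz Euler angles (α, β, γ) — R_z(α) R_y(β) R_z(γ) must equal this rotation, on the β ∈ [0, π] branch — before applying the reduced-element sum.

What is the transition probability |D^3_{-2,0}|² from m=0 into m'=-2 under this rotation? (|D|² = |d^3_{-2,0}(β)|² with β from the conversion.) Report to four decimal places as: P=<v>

P=0.0030

Axis–angle → zyz. n̂ = (sinθₙcosφₙ, sinθₙsinφₙ, cosθₙ) = (+0.289381, -0.356893, +0.888193), ω = 0.4465.
R = I cosω + sinω [n̂]ₓ + (1−cosω) n̂n̂ᵀ gives
  R = [+0.910174, -0.393657, -0.128913; +0.373407, +0.914451, -0.156034; +0.179308, +0.093881, +0.979303]
β = atan2(√(R₁₃²+R₂₃²), R₃₃) = 0.203807; α = atan2(R₂₃, R₁₃) mod 2π = 4.021886; γ = atan2(R₃₂, −R₃₁) mod 2π = 2.659264
Split into d^3_{-2,0}(β=0.2038) × two z-phases.
c=cos(0.203807/2)=0.994812, s=sin(0.203807/2)=0.101727; N=√[1·120·6·6]=65.726707
The bounds max(0,m−m')=2 and min(l+m,l−m')=3 give 2 terms
  k=2: (−1)^0·65.7267/(12)·0.9948^4·0.1017^2 = +0.055513
  k=3: (−1)^1·65.7267/(12)·0.9948^2·0.1017^4 = -0.000580
d^3_{-2,0}(0.2038) = +0.055513 -0.000580 = +0.054933
|D^3_{-2,0}|² = |d^3_{-2,0}(β)|² = (+0.054933)² = 0.003018 (the z-rotation phases have unit modulus)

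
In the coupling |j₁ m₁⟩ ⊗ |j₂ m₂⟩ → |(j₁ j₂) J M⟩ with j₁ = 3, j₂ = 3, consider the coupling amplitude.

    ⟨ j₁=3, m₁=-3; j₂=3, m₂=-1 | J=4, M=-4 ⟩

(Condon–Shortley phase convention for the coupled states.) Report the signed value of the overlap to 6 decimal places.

triangle: 2!·4!·4!/11! = 1152/39916800
(j±m)!: 0!·6!·2!·4!·0!·8! = 1393459200
prefactor² = (2J+1)·Δ·N² = 3981312/11
  k=2: +1/(2!·0!·4!·0!·0!·4!) = 1/1152
Σ = 1/1152  ⇒  CG² = 3981312/11·(1/1152)² = 3/11
CG = +√(3/11) = +0.522233

+√(3/11) = +0.522233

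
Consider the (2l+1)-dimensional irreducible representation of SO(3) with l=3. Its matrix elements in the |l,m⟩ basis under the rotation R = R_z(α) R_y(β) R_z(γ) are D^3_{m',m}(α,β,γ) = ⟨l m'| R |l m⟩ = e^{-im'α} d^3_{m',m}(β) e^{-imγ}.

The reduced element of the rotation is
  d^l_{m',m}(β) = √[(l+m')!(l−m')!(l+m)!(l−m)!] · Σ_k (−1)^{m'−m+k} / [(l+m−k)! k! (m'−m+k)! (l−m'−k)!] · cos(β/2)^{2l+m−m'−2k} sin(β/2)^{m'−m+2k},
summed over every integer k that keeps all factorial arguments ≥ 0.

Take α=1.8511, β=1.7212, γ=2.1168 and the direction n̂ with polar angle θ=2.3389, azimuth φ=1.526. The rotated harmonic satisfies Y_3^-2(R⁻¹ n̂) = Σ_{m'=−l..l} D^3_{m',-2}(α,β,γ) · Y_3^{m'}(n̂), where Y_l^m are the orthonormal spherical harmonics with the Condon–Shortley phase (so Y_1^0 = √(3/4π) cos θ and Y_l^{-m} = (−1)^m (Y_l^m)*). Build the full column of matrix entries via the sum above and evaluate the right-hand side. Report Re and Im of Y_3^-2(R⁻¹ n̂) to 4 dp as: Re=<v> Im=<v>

Re=0.0837 Im=-0.3025

Need the full column D^3_{m',-2} for m'=−3..3 at α=1.8511, β=1.7212, γ=2.1168.
cos(β/2)=0.651983, sin(β/2)=0.758234
d^3_{-3,-2}: single k=1 term ⇒ +0.218806;  D = -0.204616-0.077514i
d^3_{-2,-2}: k∈[0..1] ⇒ +0.076810 -0.519422 = -0.442613;  D = +0.036173-0.441132i
d^3_{-1,-2}: k∈[0..1] ⇒ -0.282477 +0.764096 = +0.481618;  D = +0.472162-0.094968i
d^3_{0,-2}: k∈[0..1] ⇒ +0.568999 -0.769565 = -0.200567;  D = +0.092402+0.178014i
d^3_{1,-2}: k∈[0..1] ⇒ -0.764096 +0.516716 = -0.247379;  D = +0.179464-0.170262i
d^3_{2,-2}: k∈[0..1] ⇒ +0.702514 -0.190029 = +0.512485;  D = +0.441813+0.259697i
d^3_{3,-2}: single k=0 term ⇒ -0.400247;  D = -0.099448+0.387695i
Y_3^{m'}(θ=2.3389,φ=1.526) and Σ D·Y over m':
  (-0.2046-0.0775i)·(-0.0208+0.1538i)  (+0.0362-0.4411i)·(+0.3658+0.0329i)  (+0.4722-0.0950i)·(+0.0147-0.3282i)  (+0.0924+0.1780i)·(+0.1521+0.0000i)  (+0.1795-0.1703i)·(-0.0147-0.3282i)  (+0.4418+0.2597i)·(+0.3658-0.0329i)  (-0.0994+0.3877i)·(+0.0208+0.1538i)
Y_3^-2(R⁻¹ n̂) = +0.083663-0.302515i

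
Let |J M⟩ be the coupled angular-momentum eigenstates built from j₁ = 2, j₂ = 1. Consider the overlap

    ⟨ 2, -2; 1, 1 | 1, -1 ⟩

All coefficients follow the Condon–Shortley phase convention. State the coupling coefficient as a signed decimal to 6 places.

+√(3/5) ≈ +0.774597

√[3·2!2!0!/5! · 0!4!2!0!0!2!] = √(48/5)
  +(−1)^2/∏(2,0,2,0,0,0)! = 1/4  (running 1/4)
⟨..|..⟩ = √(48/5)·(1/4) = +0.774597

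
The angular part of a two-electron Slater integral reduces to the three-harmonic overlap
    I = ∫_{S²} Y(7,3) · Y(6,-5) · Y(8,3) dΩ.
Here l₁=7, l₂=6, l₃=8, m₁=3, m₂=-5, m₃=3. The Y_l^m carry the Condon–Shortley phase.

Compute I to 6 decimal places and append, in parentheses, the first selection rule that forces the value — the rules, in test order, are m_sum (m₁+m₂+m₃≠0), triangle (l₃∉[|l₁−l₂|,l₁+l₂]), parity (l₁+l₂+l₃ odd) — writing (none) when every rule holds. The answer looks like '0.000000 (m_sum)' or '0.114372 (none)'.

m-sum = 3 − 5 + 3 = 1 ≠ 0 ⇒ I = 0

0.000000 (m_sum)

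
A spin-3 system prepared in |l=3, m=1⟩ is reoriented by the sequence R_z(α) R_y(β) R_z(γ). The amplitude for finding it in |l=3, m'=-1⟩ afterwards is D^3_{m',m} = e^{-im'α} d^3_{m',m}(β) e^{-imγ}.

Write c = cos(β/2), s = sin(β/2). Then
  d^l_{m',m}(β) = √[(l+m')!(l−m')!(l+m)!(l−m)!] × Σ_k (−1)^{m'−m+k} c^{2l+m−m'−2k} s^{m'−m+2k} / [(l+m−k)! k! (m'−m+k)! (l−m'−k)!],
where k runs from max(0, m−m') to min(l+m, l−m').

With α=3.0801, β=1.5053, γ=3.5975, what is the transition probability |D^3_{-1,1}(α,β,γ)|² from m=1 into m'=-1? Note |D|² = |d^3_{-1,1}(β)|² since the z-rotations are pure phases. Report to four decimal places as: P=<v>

P=0.0011

First d^3_{-1,1}(β=1.5053), then the phase factors e^{-i(-1)α} and e^{-i(1)γ}:
Half-angle: c=0.729880, s=0.683575. N=√(2·24·24·2)=48.000000
Admissible k: 2..4 (factorial args all ≥0)
  k=2: (−1)^0·48.0000/(8)·0.7299^4·0.6836^2 = +0.795664
  k=3: (−1)^1·48.0000/(6)·0.7299^2·0.6836^4 = -0.930547
  k=4: (−1)^2·48.0000/(48)·0.7299^0·0.6836^6 = +0.102028
d^3_{-1,1}(1.5053) = +0.795664 -0.930547 +0.102028 = -0.032855
|D^3_{-1,1}|² = |d^3_{-1,1}(β)|² = (-0.032855)² = 0.001079 (the z-rotation phases have unit modulus)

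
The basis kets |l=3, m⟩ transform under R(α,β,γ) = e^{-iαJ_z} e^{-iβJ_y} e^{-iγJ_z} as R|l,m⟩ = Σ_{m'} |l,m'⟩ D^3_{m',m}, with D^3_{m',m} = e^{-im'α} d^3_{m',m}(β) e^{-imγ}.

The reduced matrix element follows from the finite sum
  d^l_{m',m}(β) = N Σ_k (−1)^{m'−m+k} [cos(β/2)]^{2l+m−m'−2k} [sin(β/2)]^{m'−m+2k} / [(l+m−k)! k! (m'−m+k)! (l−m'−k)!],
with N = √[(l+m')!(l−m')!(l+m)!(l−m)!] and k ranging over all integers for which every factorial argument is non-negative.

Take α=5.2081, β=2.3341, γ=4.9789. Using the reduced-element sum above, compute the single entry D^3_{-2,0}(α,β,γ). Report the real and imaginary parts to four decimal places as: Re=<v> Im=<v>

Re=0.2706 Im=0.4136

D^3_{-2,0}(5.2081,2.3341,4.9789) = e^{-i·-2·5.2081}·d^3_{-2,0}(2.3341)·e^{-i·0·4.9789}. Compute d first:
With c≡cos(β/2)=0.392866 and s≡sin(β/2)=0.919596, N=[1·120·6·6]^{1/2}=65.726707
k: max(0,(0)−(-2))=2 … min(3+(0),3−(-2))=3
  k=2: (−1)^0·65.7267/(12)·0.3929^4·0.9196^2 = +0.110340
  k=3: (−1)^1·65.7267/(12)·0.3929^2·0.9196^4 = -0.604557
d^3_{-2,0}(2.3341) = +0.110340 -0.604557 = -0.494217
Phases: e^{-i·(-2)·5.2081}=-0.547500-0.836805i, e^{-i·(0)·4.9789}=+1.000000+0.000000i ⇒ D=+0.270584+0.413564i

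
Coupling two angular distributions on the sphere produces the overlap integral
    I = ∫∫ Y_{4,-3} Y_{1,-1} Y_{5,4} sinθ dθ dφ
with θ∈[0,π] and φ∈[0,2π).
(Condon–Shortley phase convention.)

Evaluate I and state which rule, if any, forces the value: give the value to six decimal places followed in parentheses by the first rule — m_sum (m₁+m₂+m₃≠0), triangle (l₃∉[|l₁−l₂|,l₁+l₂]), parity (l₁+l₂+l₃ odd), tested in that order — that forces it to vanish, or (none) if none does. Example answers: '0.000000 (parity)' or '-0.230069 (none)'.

m-sum 0 ✓  L=10 even ✓  3≤5≤5 ✓
Π(2lᵢ+1) = 9×3×11 = 297
triangle coeff Δ(4,1,5) = 1/495
Σ_t [0,0]: t=0:+1/576 = 1/576
(3j)²=5/99 [(4 1 5; 0 0 0)], sign=-1
Σ_t [0,0]: t=0:+1/10080 = 1/10080
(3j)²=4/55 [(4 1 5; -3 -1 4)], sign=-1
⇒ 4πI² = 12/11
I = (+1)√(12/11/(4π)) = 0.29463840
No selection rule forces the value: the integral is nonzero (none).

0.294638 (none)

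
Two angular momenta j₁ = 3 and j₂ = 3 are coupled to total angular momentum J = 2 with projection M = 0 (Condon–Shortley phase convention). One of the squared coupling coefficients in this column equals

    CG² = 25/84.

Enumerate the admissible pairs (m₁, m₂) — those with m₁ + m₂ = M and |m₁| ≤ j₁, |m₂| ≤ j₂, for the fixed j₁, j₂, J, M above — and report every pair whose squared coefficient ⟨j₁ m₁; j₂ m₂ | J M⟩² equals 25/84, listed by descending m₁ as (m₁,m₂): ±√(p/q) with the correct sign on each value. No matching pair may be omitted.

(3,-3): +√(25/84); (-3,3): +√(25/84)

Admissible pairs with m₁+m₂ = M = 0: (-3,3), (-2,2), (-1,1), (0,0), (1,-1), (2,-2), (3,-3)
  (m₁,m₂)=(3,-3): CG² = 25/84, CG = +√(25/84)   ← matches the target
  (m₁,m₂)=(2,-2): CG² = 0/1, CG = 0
  (m₁,m₂)=(1,-1): CG² = 3/28, CG = −√(3/28)
  (m₁,m₂)=(0,0): CG² = 4/21, CG = +√(4/21)
  (m₁,m₂)=(-1,1): CG² = 3/28, CG = −√(3/28)
  (m₁,m₂)=(-2,2): CG² = 0/1, CG = 0
  (m₁,m₂)=(-3,3): CG² = 25/84, CG = +√(25/84)   ← matches the target
Pairs with CG² = 25/84: (3,-3): +√(25/84); (-3,3): +√(25/84)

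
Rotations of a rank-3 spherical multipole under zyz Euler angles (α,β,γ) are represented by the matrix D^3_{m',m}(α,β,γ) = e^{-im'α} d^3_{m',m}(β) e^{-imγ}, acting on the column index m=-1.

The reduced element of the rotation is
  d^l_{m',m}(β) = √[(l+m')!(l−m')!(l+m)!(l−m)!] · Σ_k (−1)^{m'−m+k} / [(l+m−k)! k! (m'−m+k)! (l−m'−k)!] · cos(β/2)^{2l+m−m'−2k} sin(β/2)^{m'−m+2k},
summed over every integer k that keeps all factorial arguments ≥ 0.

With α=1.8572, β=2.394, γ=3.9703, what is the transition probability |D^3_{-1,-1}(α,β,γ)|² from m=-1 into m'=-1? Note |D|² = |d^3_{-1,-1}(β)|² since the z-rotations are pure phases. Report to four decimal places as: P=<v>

D^3_{-1,-1}(1.8572,2.3940,3.9703) = e^{-i·-1·1.8572}·d^3_{-1,-1}(2.3940)·e^{-i·-1·3.9703}. Compute d first:
Half-angle: c=0.365152, s=0.930948. N=√(2·24·2·24)=48.000000
The bounds max(0,m−m')=0 and min(l+m,l−m')=2 give 3 terms
  k=0: (−1)^0·48.0000/(48)·0.3652^6·0.9309^0 = +0.002371
  k=1: (−1)^1·48.0000/(6)·0.3652^4·0.9309^2 = -0.123264
  k=2: (−1)^2·48.0000/(8)·0.3652^2·0.9309^4 = +0.600898
d^3_{-1,-1}(2.3940) = +0.002371 -0.123264 +0.600898 = +0.480004
|D^3_{-1,-1}|² = |d^3_{-1,-1}(β)|² = (+0.480004)² = 0.230404 (the z-rotation phases have unit modulus)

P=0.2304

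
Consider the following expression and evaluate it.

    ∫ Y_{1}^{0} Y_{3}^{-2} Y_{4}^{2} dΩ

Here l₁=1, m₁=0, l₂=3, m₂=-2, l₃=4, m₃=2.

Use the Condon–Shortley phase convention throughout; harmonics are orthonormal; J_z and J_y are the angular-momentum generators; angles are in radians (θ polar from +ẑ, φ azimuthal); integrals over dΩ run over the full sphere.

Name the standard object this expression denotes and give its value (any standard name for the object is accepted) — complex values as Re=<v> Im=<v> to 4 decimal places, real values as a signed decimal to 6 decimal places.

This is a Gaunt coefficient — the integral of a triple product of spherical harmonics over the sphere.
Rules hold: Σm=0, L=8 even, 2≤4≤4.
N = 3·7·9 = 189
Δ = 0!·2!·6!/9! = 1/252
Racah Σ t=0..0: t=0:+1/36 = 1/36
⇒ 3j(1 3 4; 0 0 0)² = 4/63, sgn +1
Racah Σ t=0..0: t=0:+1/120 = 1/120
⇒ 3j(1 3 4; 0 -2 2)² = 1/21, sgn +1
4πI² = N·(3j₀)²·(3jₘ)² = 4/7
I = +1·√(0.571429/4π) = 0.21324362

Gaunt coefficient, +0.213244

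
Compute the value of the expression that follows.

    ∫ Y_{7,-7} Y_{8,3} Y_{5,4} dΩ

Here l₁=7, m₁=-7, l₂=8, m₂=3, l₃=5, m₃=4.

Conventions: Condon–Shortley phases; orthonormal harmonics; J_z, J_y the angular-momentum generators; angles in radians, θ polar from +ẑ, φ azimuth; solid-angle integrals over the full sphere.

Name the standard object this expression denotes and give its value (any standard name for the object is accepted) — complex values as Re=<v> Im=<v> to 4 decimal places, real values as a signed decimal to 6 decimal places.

This is a Gaunt coefficient — the integral of a triple product of spherical harmonics over the sphere.
Checks pass: Σm=0; 20 even; l₃=5∈[1,15].
(2·7+1)(2·8+1)(2·5+1) = 2805
Δ: 10! 4! 6! / 21! → 1/814773960
sum: t=3:−1/87091200 t=4:+1/4976640 t=5:−1/2073600 t=6:+1/4976640 t=7:−1/87091200 = -1/9676800
3j²(7 8 5; 0 0 0) = Δ·Π!·Σ² = 360/46189  (sign +1)
sum: t=10:+1/10450944000 = 1/10450944000
3j²(7 8 5; -7 3 4) = Δ·Π!·Σ² = 11/6460  (sign -1)
combine: 4πI² = 2805·360/46189·11/6460 = 2970/79781
take √, sign -1: I = -0.05442815

Gaunt coefficient, -0.054428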